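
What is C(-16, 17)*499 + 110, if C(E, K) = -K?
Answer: -8373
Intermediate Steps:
C(-16, 17)*499 + 110 = -1*17*499 + 110 = -17*499 + 110 = -8483 + 110 = -8373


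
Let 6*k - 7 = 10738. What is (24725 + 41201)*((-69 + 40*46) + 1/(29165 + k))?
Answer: 21685480290866/185735 ≈ 1.1675e+8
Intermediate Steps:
k = 10745/6 (k = 7/6 + (⅙)*10738 = 7/6 + 5369/3 = 10745/6 ≈ 1790.8)
(24725 + 41201)*((-69 + 40*46) + 1/(29165 + k)) = (24725 + 41201)*((-69 + 40*46) + 1/(29165 + 10745/6)) = 65926*((-69 + 1840) + 1/(185735/6)) = 65926*(1771 + 6/185735) = 65926*(328936691/185735) = 21685480290866/185735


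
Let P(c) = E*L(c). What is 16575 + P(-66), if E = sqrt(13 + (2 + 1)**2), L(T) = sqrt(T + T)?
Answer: 16575 + 22*I*sqrt(6) ≈ 16575.0 + 53.889*I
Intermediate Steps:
L(T) = sqrt(2)*sqrt(T) (L(T) = sqrt(2*T) = sqrt(2)*sqrt(T))
E = sqrt(22) (E = sqrt(13 + 3**2) = sqrt(13 + 9) = sqrt(22) ≈ 4.6904)
P(c) = 2*sqrt(11)*sqrt(c) (P(c) = sqrt(22)*(sqrt(2)*sqrt(c)) = 2*sqrt(11)*sqrt(c))
16575 + P(-66) = 16575 + 2*sqrt(11)*sqrt(-66) = 16575 + 2*sqrt(11)*(I*sqrt(66)) = 16575 + 22*I*sqrt(6)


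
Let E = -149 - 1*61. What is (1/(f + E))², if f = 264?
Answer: 1/2916 ≈ 0.00034294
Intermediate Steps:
E = -210 (E = -149 - 61 = -210)
(1/(f + E))² = (1/(264 - 210))² = (1/54)² = 1/2916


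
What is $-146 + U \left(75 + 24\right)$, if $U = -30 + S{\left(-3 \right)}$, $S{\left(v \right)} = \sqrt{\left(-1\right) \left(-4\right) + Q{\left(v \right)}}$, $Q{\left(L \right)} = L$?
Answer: $-3017$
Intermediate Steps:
$S{\left(v \right)} = \sqrt{4 + v}$ ($S{\left(v \right)} = \sqrt{\left(-1\right) \left(-4\right) + v} = \sqrt{4 + v}$)
$U = -29$ ($U = -30 + \sqrt{4 - 3} = -30 + \sqrt{1} = -30 + 1 = -29$)
$-146 + U \left(75 + 24\right) = -146 - 29 \left(75 + 24\right) = -146 - 2871 = -3017$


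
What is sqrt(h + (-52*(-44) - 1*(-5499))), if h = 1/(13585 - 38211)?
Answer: sqrt(4722347289786)/24626 ≈ 88.244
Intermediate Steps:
h = -1/24626 (h = 1/(-24626) = -1/24626 ≈ -4.0607e-5)
sqrt(h + (-52*(-44) - 1*(-5499))) = sqrt(-1/24626 + (-52*(-44) - 1*(-5499))) = sqrt(-1/24626 + (2288 + 5499)) = sqrt(-1/24626 + 7787) = sqrt(191762661/24626) = sqrt(4722347289786)/24626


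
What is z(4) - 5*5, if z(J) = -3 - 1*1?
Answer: -29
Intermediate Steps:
z(J) = -4 (z(J) = -3 - 1 = -4)
z(4) - 5*5 = -4 - 5*5 = -4 - 25 = -29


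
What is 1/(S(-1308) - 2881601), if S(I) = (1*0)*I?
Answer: -1/2881601 ≈ -3.4703e-7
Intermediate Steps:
S(I) = 0 (S(I) = 0*I = 0)
1/(S(-1308) - 2881601) = 1/(0 - 2881601) = 1/(-2881601) = -1/2881601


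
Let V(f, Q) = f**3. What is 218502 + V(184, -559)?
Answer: 6448006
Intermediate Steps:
218502 + V(184, -559) = 218502 + 184**3 = 218502 + 6229504 = 6448006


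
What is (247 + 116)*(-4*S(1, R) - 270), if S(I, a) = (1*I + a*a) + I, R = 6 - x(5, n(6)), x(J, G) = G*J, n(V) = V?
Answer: -937266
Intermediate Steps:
R = -24 (R = 6 - 6*5 = 6 - 1*30 = 6 - 30 = -24)
S(I, a) = a**2 + 2*I (S(I, a) = (I + a**2) + I = a**2 + 2*I)
(247 + 116)*(-4*S(1, R) - 270) = (247 + 116)*(-4*((-24)**2 + 2*1) - 270) = 363*(-4*(576 + 2) - 270) = 363*(-4*578 - 270) = 363*(-2312 - 270) = 363*(-2582) = -937266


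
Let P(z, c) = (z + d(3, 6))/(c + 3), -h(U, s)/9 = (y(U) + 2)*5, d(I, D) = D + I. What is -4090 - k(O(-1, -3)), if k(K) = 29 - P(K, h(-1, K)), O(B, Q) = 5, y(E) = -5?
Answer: -284204/69 ≈ -4118.9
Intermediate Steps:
h(U, s) = 135 (h(U, s) = -9*(-5 + 2)*5 = -(-27)*5 = -9*(-15) = 135)
P(z, c) = (9 + z)/(3 + c) (P(z, c) = (z + (6 + 3))/(c + 3) = (z + 9)/(3 + c) = (9 + z)/(3 + c))
k(K) = 1331/46 - K/138 (k(K) = 29 - (9 + K)/(3 + 135) = 29 - (9 + K)/138 = 29 - (3/46 + K/138) = 29 + (-3/46 - K/138) = 1331/46 - K/138)
-4090 - k(O(-1, -3)) = -4090 - (1331/46 - 1/138*5) = -4090 - (1331/46 - 5/138) = -4090 - 1*1994/69 = -4090 - 1994/69 = -284204/69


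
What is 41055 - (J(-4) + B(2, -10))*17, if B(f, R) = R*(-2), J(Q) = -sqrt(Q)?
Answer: 40715 + 34*I ≈ 40715.0 + 34.0*I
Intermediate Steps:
B(f, R) = -2*R
41055 - (J(-4) + B(2, -10))*17 = 41055 - (-sqrt(-4) - 2*(-10))*17 = 41055 - (-2*I + 20)*17 = 41055 - (20 - 2*I)*17 = 41055 - (340 - 34*I) = 41055 + (-340 + 34*I) = 40715 + 34*I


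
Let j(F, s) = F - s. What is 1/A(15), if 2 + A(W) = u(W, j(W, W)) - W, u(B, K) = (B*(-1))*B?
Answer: -1/242 ≈ -0.0041322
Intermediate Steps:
u(B, K) = -B² (u(B, K) = (-B)*B = -B²)
A(W) = -2 - W - W² (A(W) = -2 + (-W² - W) = -2 + (-W - W²) = -2 - W - W²)
1/A(15) = 1/(-2 - 1*15 - 1*15²) = 1/(-2 - 15 - 1*225) = 1/(-2 - 15 - 225) = 1/(-242) = -1/242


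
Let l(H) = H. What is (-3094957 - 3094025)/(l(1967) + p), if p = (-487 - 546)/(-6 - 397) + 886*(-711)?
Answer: 415693291/42179084 ≈ 9.8554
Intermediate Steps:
p = -253867205/403 (p = -1033/(-403) - 629946 = -1033*(-1/403) - 629946 = 1033/403 - 629946 = -253867205/403 ≈ -6.2994e+5)
(-3094957 - 3094025)/(l(1967) + p) = (-3094957 - 3094025)/(1967 - 253867205/403) = -6188982/(-253074504/403) = -6188982*(-403/253074504) = 415693291/42179084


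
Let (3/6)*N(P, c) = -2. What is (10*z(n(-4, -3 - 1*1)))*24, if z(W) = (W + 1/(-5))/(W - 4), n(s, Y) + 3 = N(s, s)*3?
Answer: 192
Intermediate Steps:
N(P, c) = -4 (N(P, c) = 2*(-2) = -4)
n(s, Y) = -15 (n(s, Y) = -3 - 4*3 = -3 - 12 = -15)
z(W) = (-⅕ + W)/(-4 + W) (z(W) = (W - ⅕)/(-4 + W) = (-⅕ + W)/(-4 + W))
(10*z(n(-4, -3 - 1*1)))*24 = (10*((-⅕ - 15)/(-4 - 15)))*24 = (10*(-76/5/(-19)))*24 = (10*(-1/19*(-76/5)))*24 = (10*(⅘))*24 = 8*24 = 192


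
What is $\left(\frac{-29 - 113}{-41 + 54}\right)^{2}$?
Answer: $\frac{20164}{169} \approx 119.31$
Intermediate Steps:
$\left(\frac{-29 - 113}{-41 + 54}\right)^{2} = \left(- \frac{142}{13}\right)^{2} = \frac{20164}{169}$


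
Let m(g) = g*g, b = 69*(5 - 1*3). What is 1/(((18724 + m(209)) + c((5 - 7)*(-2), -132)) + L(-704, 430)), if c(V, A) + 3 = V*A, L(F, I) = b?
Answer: 1/62012 ≈ 1.6126e-5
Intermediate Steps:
b = 138 (b = 69*(5 - 3) = 69*2 = 138)
m(g) = g²
L(F, I) = 138
c(V, A) = -3 + A*V (c(V, A) = -3 + V*A = -3 + A*V)
1/(((18724 + m(209)) + c((5 - 7)*(-2), -132)) + L(-704, 430)) = 1/(((18724 + 209²) + (-3 - 132*(5 - 7)*(-2))) + 138) = 1/(((18724 + 43681) + (-3 - (-264)*(-2))) + 138) = 1/((62405 + (-3 - 132*4)) + 138) = 1/((62405 + (-3 - 528)) + 138) = 1/((62405 - 531) + 138) = 1/(61874 + 138) = 1/62012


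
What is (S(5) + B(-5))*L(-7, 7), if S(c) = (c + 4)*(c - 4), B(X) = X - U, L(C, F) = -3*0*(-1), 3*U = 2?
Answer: 0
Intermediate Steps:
U = 2/3 (U = (1/3)*2 = 2/3 ≈ 0.66667)
L(C, F) = 0 (L(C, F) = 0*(-1) = 0)
B(X) = -2/3 + X (B(X) = X - 1*2/3 = X - 2/3 = -2/3 + X)
S(c) = (-4 + c)*(4 + c) (S(c) = (4 + c)*(-4 + c) = (-4 + c)*(4 + c))
(S(5) + B(-5))*L(-7, 7) = ((-16 + 5**2) + (-2/3 - 5))*0 = ((-16 + 25) - 17/3)*0 = (9 - 17/3)*0 = (10/3)*0 = 0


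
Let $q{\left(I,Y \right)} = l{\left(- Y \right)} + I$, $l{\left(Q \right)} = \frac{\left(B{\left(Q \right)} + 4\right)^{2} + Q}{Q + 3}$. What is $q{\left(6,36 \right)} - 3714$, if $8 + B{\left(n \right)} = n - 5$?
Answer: $- \frac{41451}{11} \approx -3768.3$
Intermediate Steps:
$B{\left(n \right)} = -13 + n$ ($B{\left(n \right)} = -8 + \left(n - 5\right) = -8 + \left(-5 + n\right) = -13 + n$)
$l{\left(Q \right)} = \frac{Q + \left(-9 + Q\right)^{2}}{3 + Q}$ ($l{\left(Q \right)} = \frac{\left(\left(-13 + Q\right) + 4\right)^{2} + Q}{Q + 3} = \frac{\left(-9 + Q\right)^{2} + Q}{3 + Q} = \frac{Q + \left(-9 + Q\right)^{2}}{3 + Q}$)
$q{\left(I,Y \right)} = I + \frac{\left(-9 - Y\right)^{2} - Y}{3 - Y}$ ($q{\left(I,Y \right)} = \frac{- Y + \left(-9 - Y\right)^{2}}{3 - Y} + I = \frac{\left(-9 - Y\right)^{2} - Y}{3 - Y} + I = I + \frac{\left(-9 - Y\right)^{2} - Y}{3 - Y}$)
$q{\left(6,36 \right)} - 3714 = \frac{36 - \left(9 + 36\right)^{2} + 6 \left(-3 + 36\right)}{-3 + 36} - 3714 = \frac{36 - 45^{2} + 6 \cdot 33}{33} - 3714 = \frac{36 - 2025 + 198}{33} - 3714 = \frac{1}{33} \left(-1791\right) - 3714 = - \frac{597}{11} - 3714 = - \frac{41451}{11}$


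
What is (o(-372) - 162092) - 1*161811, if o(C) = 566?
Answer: -323337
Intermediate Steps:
(o(-372) - 162092) - 1*161811 = (566 - 162092) - 1*161811 = -161526 - 161811 = -323337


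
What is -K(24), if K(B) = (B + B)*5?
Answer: -240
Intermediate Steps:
K(B) = 10*B (K(B) = (2*B)*5 = 10*B)
-K(24) = -10*24 = -1*240 = -240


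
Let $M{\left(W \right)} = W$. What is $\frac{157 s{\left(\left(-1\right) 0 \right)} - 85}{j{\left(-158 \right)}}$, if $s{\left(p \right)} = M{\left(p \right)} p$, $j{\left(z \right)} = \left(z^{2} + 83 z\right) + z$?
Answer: $- \frac{85}{11692} \approx -0.0072699$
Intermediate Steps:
$j{\left(z \right)} = z^{2} + 84 z$
$s{\left(p \right)} = p^{2}$ ($s{\left(p \right)} = p p = p^{2}$)
$\frac{157 s{\left(\left(-1\right) 0 \right)} - 85}{j{\left(-158 \right)}} = \frac{157 \left(\left(-1\right) 0\right)^{2} - 85}{\left(-158\right) \left(84 - 158\right)} = \frac{157 \cdot 0^{2} - 85}{\left(-158\right) \left(-74\right)} = \frac{157 \cdot 0 - 85}{11692} = \left(0 - 85\right) \frac{1}{11692} = \left(-85\right) \frac{1}{11692} = - \frac{85}{11692}$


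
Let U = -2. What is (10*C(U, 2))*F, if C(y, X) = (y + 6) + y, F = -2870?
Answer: -57400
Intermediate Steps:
C(y, X) = 6 + 2*y (C(y, X) = (6 + y) + y = 6 + 2*y)
(10*C(U, 2))*F = (10*(6 + 2*(-2)))*(-2870) = (10*(6 - 4))*(-2870) = (10*2)*(-2870) = 20*(-2870) = -57400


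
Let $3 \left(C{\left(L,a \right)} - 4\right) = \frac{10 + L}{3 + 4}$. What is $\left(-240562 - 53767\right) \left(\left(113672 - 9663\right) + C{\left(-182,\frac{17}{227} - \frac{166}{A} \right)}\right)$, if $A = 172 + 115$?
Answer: $- \frac{91834894747}{3} \approx -3.0612 \cdot 10^{10}$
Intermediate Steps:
$A = 287$
$C{\left(L,a \right)} = \frac{94}{21} + \frac{L}{21}$ ($C{\left(L,a \right)} = 4 + \frac{\left(10 + L\right) \frac{1}{3 + 4}}{3} = 4 + \frac{\left(10 + L\right) \frac{1}{7}}{3} = 4 + \frac{\frac{10}{7} + \frac{L}{7}}{3} = 4 + \left(\frac{10}{21} + \frac{L}{21}\right) = \frac{94}{21} + \frac{L}{21}$)
$\left(-240562 - 53767\right) \left(\left(113672 - 9663\right) + C{\left(-182,\frac{17}{227} - \frac{166}{A} \right)}\right) = \left(-240562 - 53767\right) \left(\left(113672 - 9663\right) + \left(\frac{94}{21} + \frac{1}{21} \left(-182\right)\right)\right) = - 294329 \left(\left(113672 - 9663\right) + \left(\frac{94}{21} - \frac{26}{3}\right)\right) = - 294329 \left(104009 - \frac{88}{21}\right) = \left(-294329\right) \frac{2184101}{21} = - \frac{91834894747}{3}$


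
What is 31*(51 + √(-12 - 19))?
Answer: 1581 + 31*I*√31 ≈ 1581.0 + 172.6*I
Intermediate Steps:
31*(51 + √(-12 - 19)) = 31*(51 + √(-31)) = 31*(51 + I*√31) = 1581 + 31*I*√31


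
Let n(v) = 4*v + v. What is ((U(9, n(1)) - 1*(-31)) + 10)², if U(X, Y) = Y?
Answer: 2116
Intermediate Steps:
n(v) = 5*v
((U(9, n(1)) - 1*(-31)) + 10)² = ((5*1 - 1*(-31)) + 10)² = ((5 + 31) + 10)² = (36 + 10)² = 46² = 2116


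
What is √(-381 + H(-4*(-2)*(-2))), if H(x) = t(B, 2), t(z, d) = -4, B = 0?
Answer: I*√385 ≈ 19.621*I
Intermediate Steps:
H(x) = -4
√(-381 + H(-4*(-2)*(-2))) = √(-381 - 4) = √(-385) = I*√385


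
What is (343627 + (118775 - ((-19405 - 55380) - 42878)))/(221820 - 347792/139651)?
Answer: 81006657315/30977037028 ≈ 2.6151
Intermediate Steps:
(343627 + (118775 - ((-19405 - 55380) - 42878)))/(221820 - 347792/139651) = (343627 + (118775 - (-74785 - 42878)))/(221820 - 347792*1/139651) = (343627 + (118775 - 1*(-117663)))/(221820 - 347792/139651) = (343627 + (118775 + 117663))/(30977037028/139651) = (343627 + 236438)*(139651/30977037028) = 580065*(139651/30977037028) = 81006657315/30977037028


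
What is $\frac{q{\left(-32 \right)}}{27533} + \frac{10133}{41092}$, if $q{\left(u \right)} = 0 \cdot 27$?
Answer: $\frac{10133}{41092} \approx 0.24659$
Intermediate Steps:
$q{\left(u \right)} = 0$
$\frac{q{\left(-32 \right)}}{27533} + \frac{10133}{41092} = \frac{0}{27533} + \frac{10133}{41092} = 0 \cdot \frac{1}{27533} + 10133 \cdot \frac{1}{41092} = 0 + \frac{10133}{41092} = \frac{10133}{41092}$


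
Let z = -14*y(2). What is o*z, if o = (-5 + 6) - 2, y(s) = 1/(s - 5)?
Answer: -14/3 ≈ -4.6667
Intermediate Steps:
y(s) = 1/(-5 + s)
z = 14/3 (z = -14/(-5 + 2) = -14/(-3) = -14*(-⅓) = 14/3 ≈ 4.6667)
o = -1 (o = 1 - 2 = -1)
o*z = -1*14/3 = -14/3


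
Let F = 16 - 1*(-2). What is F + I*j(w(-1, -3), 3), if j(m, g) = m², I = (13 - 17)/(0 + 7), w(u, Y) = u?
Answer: 122/7 ≈ 17.429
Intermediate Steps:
F = 18 (F = 16 + 2 = 18)
I = -4/7 ≈ -0.57143
F + I*j(w(-1, -3), 3) = 18 - 4/7*(-1)² = 18 - 4/7*1 = 18 - 4/7 = 122/7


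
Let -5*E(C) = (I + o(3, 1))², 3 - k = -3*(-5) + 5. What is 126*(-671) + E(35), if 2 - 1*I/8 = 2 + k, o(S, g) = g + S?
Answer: -88466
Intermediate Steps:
o(S, g) = S + g
k = -17 (k = 3 - (-3*(-5) + 5) = 3 - (15 + 5) = 3 - 1*20 = 3 - 20 = -17)
I = 136 (I = 16 - 8*(2 - 17) = 16 - 8*(-15) = 16 + 120 = 136)
E(C) = -3920 (E(C) = -(136 + (3 + 1))²/5 = -(136 + 4)²/5 = -⅕*140² = -⅕*19600 = -3920)
126*(-671) + E(35) = 126*(-671) - 3920 = -84546 - 3920 = -88466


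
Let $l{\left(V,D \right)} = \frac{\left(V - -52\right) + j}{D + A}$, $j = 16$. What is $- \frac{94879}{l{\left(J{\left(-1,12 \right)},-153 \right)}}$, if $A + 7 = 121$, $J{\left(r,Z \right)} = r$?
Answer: $\frac{3700281}{67} \approx 55228.0$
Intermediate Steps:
$A = 114$ ($A = -7 + 121 = 114$)
$l{\left(V,D \right)} = \frac{68 + V}{114 + D}$ ($l{\left(V,D \right)} = \frac{\left(V - -52\right) + 16}{D + 114} = \frac{\left(V + 52\right) + 16}{114 + D} = \frac{\left(52 + V\right) + 16}{114 + D} = \frac{68 + V}{114 + D}$)
$- \frac{94879}{l{\left(J{\left(-1,12 \right)},-153 \right)}} = - \frac{94879}{\frac{1}{114 - 153} \left(68 - 1\right)} = - \frac{94879}{\frac{1}{-39} \cdot 67} = - \frac{94879}{\left(- \frac{1}{39}\right) 67} = - \frac{94879}{- \frac{67}{39}} = \left(-94879\right) \left(- \frac{39}{67}\right) = \frac{3700281}{67}$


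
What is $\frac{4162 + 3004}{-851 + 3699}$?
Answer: $\frac{3583}{1424} \approx 2.5162$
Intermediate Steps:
$\frac{4162 + 3004}{-851 + 3699} = \frac{7166}{2848} = 7166 \cdot \frac{1}{2848} = \frac{3583}{1424}$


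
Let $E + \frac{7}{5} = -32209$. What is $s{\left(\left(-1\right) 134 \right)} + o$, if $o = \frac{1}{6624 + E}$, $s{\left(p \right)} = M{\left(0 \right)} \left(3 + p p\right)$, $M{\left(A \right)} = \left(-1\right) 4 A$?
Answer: $- \frac{5}{127932} \approx -3.9083 \cdot 10^{-5}$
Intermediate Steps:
$E = - \frac{161052}{5}$ ($E = - \frac{7}{5} - 32209 = - \frac{161052}{5} \approx -32210.0$)
$M{\left(A \right)} = - 4 A$
$s{\left(p \right)} = 0$ ($s{\left(p \right)} = \left(-4\right) 0 \left(3 + p p\right) = 0 \left(3 + p^{2}\right) = 0$)
$o = - \frac{5}{127932}$ ($o = \frac{1}{6624 - \frac{161052}{5}} = \frac{1}{- \frac{127932}{5}} = - \frac{5}{127932} \approx -3.9083 \cdot 10^{-5}$)
$s{\left(\left(-1\right) 134 \right)} + o = 0 - \frac{5}{127932} = - \frac{5}{127932}$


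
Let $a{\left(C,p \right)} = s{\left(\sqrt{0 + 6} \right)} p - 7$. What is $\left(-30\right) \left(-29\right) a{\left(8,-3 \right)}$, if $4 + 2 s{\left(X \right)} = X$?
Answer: $-870 - 1305 \sqrt{6} \approx -4066.6$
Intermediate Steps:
$s{\left(X \right)} = -2 + \frac{X}{2}$
$a{\left(C,p \right)} = -7 + p \left(-2 + \frac{\sqrt{6}}{2}\right)$ ($a{\left(C,p \right)} = \left(-2 + \frac{\sqrt{0 + 6}}{2}\right) p - 7 = \left(-2 + \frac{\sqrt{6}}{2}\right) p - 7 = p \left(-2 + \frac{\sqrt{6}}{2}\right) - 7 = -7 + p \left(-2 + \frac{\sqrt{6}}{2}\right)$)
$\left(-30\right) \left(-29\right) a{\left(8,-3 \right)} = \left(-30\right) \left(-29\right) \left(-7 - - \frac{3 \left(4 - \sqrt{6}\right)}{2}\right) = 870 \left(-7 + \left(6 - \frac{3 \sqrt{6}}{2}\right)\right) = 870 \left(-1 - \frac{3 \sqrt{6}}{2}\right) = -870 - 1305 \sqrt{6}$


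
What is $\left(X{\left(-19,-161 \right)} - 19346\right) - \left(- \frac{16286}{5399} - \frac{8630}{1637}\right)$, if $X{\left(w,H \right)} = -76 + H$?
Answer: $- \frac{173004492477}{8838163} \approx -19575.0$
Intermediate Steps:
$\left(X{\left(-19,-161 \right)} - 19346\right) - \left(- \frac{16286}{5399} - \frac{8630}{1637}\right) = \left(\left(-76 - 161\right) - 19346\right) - \left(- \frac{16286}{5399} - \frac{8630}{1637}\right) = \left(-237 - 19346\right) - - \frac{73253552}{8838163} = -19583 + \left(\frac{16286}{5399} + \frac{8630}{1637}\right) = -19583 + \frac{73253552}{8838163} = - \frac{173004492477}{8838163}$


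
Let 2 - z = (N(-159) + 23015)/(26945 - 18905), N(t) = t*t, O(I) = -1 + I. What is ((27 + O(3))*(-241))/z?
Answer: 7023945/4027 ≈ 1744.2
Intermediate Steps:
N(t) = t²
z = -4027/1005 (z = 2 - ((-159)² + 23015)/(26945 - 18905) = 2 - (25281 + 23015)/8040 = 2 - 48296/8040 = 2 - 1*6037/1005 = 2 - 6037/1005 = -4027/1005 ≈ -4.0070)
((27 + O(3))*(-241))/z = ((27 + (-1 + 3))*(-241))/(-4027/1005) = ((27 + 2)*(-241))*(-1005/4027) = (29*(-241))*(-1005/4027) = -6989*(-1005/4027) = 7023945/4027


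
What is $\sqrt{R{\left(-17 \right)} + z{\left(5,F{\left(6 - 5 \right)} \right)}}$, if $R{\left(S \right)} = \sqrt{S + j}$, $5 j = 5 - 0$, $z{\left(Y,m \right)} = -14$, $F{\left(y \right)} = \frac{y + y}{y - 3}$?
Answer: $\sqrt{-14 + 4 i} \approx 0.52925 + 3.7789 i$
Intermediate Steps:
$F{\left(y \right)} = \frac{2 y}{-3 + y}$
$j = 1$ ($j = \frac{5 - 0}{5} = \frac{5 + 0}{5} = \frac{1}{5} \cdot 5 = 1$)
$R{\left(S \right)} = \sqrt{1 + S}$ ($R{\left(S \right)} = \sqrt{S + 1} = \sqrt{1 + S}$)
$\sqrt{R{\left(-17 \right)} + z{\left(5,F{\left(6 - 5 \right)} \right)}} = \sqrt{\sqrt{1 - 17} - 14} = \sqrt{\sqrt{-16} - 14} = \sqrt{4 i - 14} = \sqrt{-14 + 4 i}$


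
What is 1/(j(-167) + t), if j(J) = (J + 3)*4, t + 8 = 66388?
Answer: 1/65724 ≈ 1.5215e-5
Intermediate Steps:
t = 66380 (t = -8 + 66388 = 66380)
j(J) = 12 + 4*J (j(J) = (3 + J)*4 = 12 + 4*J)
1/(j(-167) + t) = 1/((12 + 4*(-167)) + 66380) = 1/((12 - 668) + 66380) = 1/(-656 + 66380) = 1/65724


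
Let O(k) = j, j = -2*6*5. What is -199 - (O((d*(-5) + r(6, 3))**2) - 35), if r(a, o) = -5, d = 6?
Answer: -104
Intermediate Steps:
j = -60 (j = -12*5 = -60)
O(k) = -60
-199 - (O((d*(-5) + r(6, 3))**2) - 35) = -199 - (-60 - 35) = -199 - 1*(-95) = -199 + 95 = -104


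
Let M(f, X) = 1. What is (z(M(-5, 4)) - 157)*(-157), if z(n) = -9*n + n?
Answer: 25905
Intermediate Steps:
z(n) = -8*n
(z(M(-5, 4)) - 157)*(-157) = (-8*1 - 157)*(-157) = (-8 - 157)*(-157) = -165*(-157) = 25905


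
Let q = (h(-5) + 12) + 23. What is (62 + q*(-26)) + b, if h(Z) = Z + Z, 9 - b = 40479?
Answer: -41058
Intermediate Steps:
b = -40470 (b = 9 - 1*40479 = 9 - 40479 = -40470)
h(Z) = 2*Z
q = 25 (q = (2*(-5) + 12) + 23 = (-10 + 12) + 23 = 2 + 23 = 25)
(62 + q*(-26)) + b = (62 + 25*(-26)) - 40470 = (62 - 650) - 40470 = -588 - 40470 = -41058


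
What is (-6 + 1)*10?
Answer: -50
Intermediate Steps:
(-6 + 1)*10 = -5*10 = -50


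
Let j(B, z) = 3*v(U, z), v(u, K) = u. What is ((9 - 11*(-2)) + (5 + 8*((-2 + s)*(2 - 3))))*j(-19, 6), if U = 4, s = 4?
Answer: 240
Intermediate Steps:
j(B, z) = 12 (j(B, z) = 3*4 = 12)
((9 - 11*(-2)) + (5 + 8*((-2 + s)*(2 - 3))))*j(-19, 6) = ((9 - 11*(-2)) + (5 + 8*((-2 + 4)*(2 - 3))))*12 = ((9 + 22) + (5 + 8*(2*(-1))))*12 = (31 + (5 + 8*(-2)))*12 = (31 + (5 - 16))*12 = (31 - 11)*12 = 20*12 = 240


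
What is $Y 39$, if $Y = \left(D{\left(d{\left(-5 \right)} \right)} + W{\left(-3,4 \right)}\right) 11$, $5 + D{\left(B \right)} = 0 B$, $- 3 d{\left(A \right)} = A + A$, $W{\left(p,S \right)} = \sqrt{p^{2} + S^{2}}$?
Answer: $0$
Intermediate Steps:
$W{\left(p,S \right)} = \sqrt{S^{2} + p^{2}}$
$d{\left(A \right)} = - \frac{2 A}{3}$ ($d{\left(A \right)} = - \frac{A + A}{3} = - \frac{2 A}{3}$)
$D{\left(B \right)} = -5$ ($D{\left(B \right)} = -5 + 0 B = -5 + 0 = -5$)
$Y = 0$ ($Y = \left(-5 + \sqrt{4^{2} + \left(-3\right)^{2}}\right) 11 = \left(-5 + \sqrt{16 + 9}\right) 11 = \left(-5 + \sqrt{25}\right) 11 = \left(-5 + 5\right) 11 = 0 \cdot 11 = 0$)
$Y 39 = 0 \cdot 39 = 0$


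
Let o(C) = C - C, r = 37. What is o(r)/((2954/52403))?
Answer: 0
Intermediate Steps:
o(C) = 0
o(r)/((2954/52403)) = 0/((2954/52403)) = 0/((2954*(1/52403))) = 0/(2954/52403) = 0*(52403/2954) = 0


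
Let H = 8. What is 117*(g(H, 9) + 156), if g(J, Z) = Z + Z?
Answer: 20358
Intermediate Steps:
g(J, Z) = 2*Z
117*(g(H, 9) + 156) = 117*(2*9 + 156) = 117*(18 + 156) = 117*174 = 20358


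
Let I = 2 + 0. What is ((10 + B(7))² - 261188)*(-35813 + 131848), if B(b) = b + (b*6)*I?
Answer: -24103536545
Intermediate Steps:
I = 2
B(b) = 13*b (B(b) = b + (b*6)*2 = b + (6*b)*2 = b + 12*b = 13*b)
((10 + B(7))² - 261188)*(-35813 + 131848) = ((10 + 13*7)² - 261188)*(-35813 + 131848) = ((10 + 91)² - 261188)*96035 = (101² - 261188)*96035 = (10201 - 261188)*96035 = -250987*96035 = -24103536545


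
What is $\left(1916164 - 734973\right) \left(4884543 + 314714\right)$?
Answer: $6141315575087$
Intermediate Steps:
$\left(1916164 - 734973\right) \left(4884543 + 314714\right) = 1181191 \cdot 5199257 = 6141315575087$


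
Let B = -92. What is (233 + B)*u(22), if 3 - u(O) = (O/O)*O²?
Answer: -67821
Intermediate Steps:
u(O) = 3 - O² (u(O) = 3 - O/O*O² = 3 - O²)
(233 + B)*u(22) = (233 - 92)*(3 - 1*22²) = 141*(3 - 1*484) = 141*(3 - 484) = 141*(-481) = -67821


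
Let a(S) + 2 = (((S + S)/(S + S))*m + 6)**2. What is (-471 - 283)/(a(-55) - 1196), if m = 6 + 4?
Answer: 377/471 ≈ 0.80042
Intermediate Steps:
m = 10
a(S) = 254 (a(S) = -2 + (((S + S)/(S + S))*10 + 6)**2 = -2 + (((2*S)/((2*S)))*10 + 6)**2 = -2 + (((2*S)*(1/(2*S)))*10 + 6)**2 = -2 + (1*10 + 6)**2 = -2 + (10 + 6)**2 = -2 + 16**2 = -2 + 256 = 254)
(-471 - 283)/(a(-55) - 1196) = (-471 - 283)/(254 - 1196) = -754/(-942) = -754*(-1/942) = 377/471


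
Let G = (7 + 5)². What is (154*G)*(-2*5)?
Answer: -221760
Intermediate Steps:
G = 144 (G = 12² = 144)
(154*G)*(-2*5) = (154*144)*(-2*5) = 22176*(-10) = -221760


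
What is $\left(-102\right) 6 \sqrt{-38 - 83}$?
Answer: $- 6732 i \approx - 6732.0 i$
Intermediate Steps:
$\left(-102\right) 6 \sqrt{-38 - 83} = - 612 \sqrt{-121} = - 612 \cdot 11 i = - 6732 i$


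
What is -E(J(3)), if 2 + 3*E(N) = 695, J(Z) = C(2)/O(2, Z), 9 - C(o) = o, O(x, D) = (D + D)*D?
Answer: -231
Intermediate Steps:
O(x, D) = 2*D² (O(x, D) = (2*D)*D = 2*D²)
C(o) = 9 - o
J(Z) = 7/(2*Z²) (J(Z) = (9 - 1*2)/((2*Z²)) = (9 - 2)*(1/(2*Z²)) = 7*(1/(2*Z²)) = 7/(2*Z²))
E(N) = 231 (E(N) = -⅔ + (⅓)*695 = -⅔ + 695/3 = 231)
-E(J(3)) = -1*231 = -231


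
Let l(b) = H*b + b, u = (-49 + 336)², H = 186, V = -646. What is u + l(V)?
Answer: -38433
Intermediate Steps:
u = 82369 (u = 287² = 82369)
l(b) = 187*b (l(b) = 186*b + b = 187*b)
u + l(V) = 82369 + 187*(-646) = 82369 - 120802 = -38433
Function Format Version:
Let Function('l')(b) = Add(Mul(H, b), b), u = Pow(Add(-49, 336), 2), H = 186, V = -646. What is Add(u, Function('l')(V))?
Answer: -38433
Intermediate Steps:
u = 82369 (u = Pow(287, 2) = 82369)
Function('l')(b) = Mul(187, b) (Function('l')(b) = Add(Mul(186, b), b) = Mul(187, b))
Add(u, Function('l')(V)) = Add(82369, Mul(187, -646)) = Add(82369, -120802) = -38433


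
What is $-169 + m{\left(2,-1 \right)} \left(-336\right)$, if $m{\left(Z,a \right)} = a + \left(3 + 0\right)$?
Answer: $-841$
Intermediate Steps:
$m{\left(Z,a \right)} = 3 + a$ ($m{\left(Z,a \right)} = a + 3 = 3 + a$)
$-169 + m{\left(2,-1 \right)} \left(-336\right) = -169 + \left(3 - 1\right) \left(-336\right) = -169 + 2 \left(-336\right) = -169 - 672 = -841$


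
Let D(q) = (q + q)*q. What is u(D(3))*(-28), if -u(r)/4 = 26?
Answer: 2912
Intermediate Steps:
D(q) = 2*q**2 (D(q) = (2*q)*q = 2*q**2)
u(r) = -104 (u(r) = -4*26 = -104)
u(D(3))*(-28) = -104*(-28) = 2912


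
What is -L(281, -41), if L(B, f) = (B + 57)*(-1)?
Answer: 338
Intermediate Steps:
L(B, f) = -57 - B (L(B, f) = (57 + B)*(-1) = -57 - B)
-L(281, -41) = -(-57 - 1*281) = -(-57 - 281) = -1*(-338) = 338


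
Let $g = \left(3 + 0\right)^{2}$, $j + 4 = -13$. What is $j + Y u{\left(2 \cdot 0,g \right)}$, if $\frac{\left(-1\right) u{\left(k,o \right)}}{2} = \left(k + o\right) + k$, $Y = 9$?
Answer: $-179$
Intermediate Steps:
$j = -17$ ($j = -4 - 13 = -17$)
$g = 9$ ($g = 3^{2} = 9$)
$u{\left(k,o \right)} = - 4 k - 2 o$ ($u{\left(k,o \right)} = - 2 \left(\left(k + o\right) + k\right) = - 2 \left(o + 2 k\right) = - 4 k - 2 o$)
$j + Y u{\left(2 \cdot 0,g \right)} = -17 + 9 \left(- 4 \cdot 2 \cdot 0 - 18\right) = -17 + 9 \left(\left(-4\right) 0 - 18\right) = -17 + 9 \left(0 - 18\right) = -17 + 9 \left(-18\right) = -17 - 162 = -179$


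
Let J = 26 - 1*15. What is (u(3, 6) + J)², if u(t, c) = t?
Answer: 196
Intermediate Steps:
J = 11 (J = 26 - 15 = 11)
(u(3, 6) + J)² = (3 + 11)² = 14² = 196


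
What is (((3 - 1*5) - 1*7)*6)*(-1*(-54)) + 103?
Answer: -2813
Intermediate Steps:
(((3 - 1*5) - 1*7)*6)*(-1*(-54)) + 103 = (((3 - 5) - 7)*6)*54 + 103 = ((-2 - 7)*6)*54 + 103 = -9*6*54 + 103 = -54*54 + 103 = -2916 + 103 = -2813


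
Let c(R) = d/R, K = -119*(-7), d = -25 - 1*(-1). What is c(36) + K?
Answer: 2497/3 ≈ 832.33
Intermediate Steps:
d = -24 (d = -25 + 1 = -24)
K = 833
c(R) = -24/R
c(36) + K = -24/36 + 833 = -24*1/36 + 833 = -⅔ + 833 = 2497/3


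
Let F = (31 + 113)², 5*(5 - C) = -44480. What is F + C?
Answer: 29637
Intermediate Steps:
C = 8901 (C = 5 - ⅕*(-44480) = 5 + 8896 = 8901)
F = 20736 (F = 144² = 20736)
F + C = 20736 + 8901 = 29637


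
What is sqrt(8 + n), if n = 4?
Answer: 2*sqrt(3) ≈ 3.4641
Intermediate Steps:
sqrt(8 + n) = sqrt(8 + 4) = sqrt(12) = 2*sqrt(3)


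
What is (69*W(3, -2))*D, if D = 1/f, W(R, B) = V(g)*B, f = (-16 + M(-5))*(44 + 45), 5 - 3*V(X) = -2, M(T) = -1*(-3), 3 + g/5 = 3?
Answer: 322/1157 ≈ 0.27831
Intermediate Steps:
g = 0 (g = -15 + 5*3 = -15 + 15 = 0)
M(T) = 3
V(X) = 7/3 (V(X) = 5/3 - ⅓*(-2) = 5/3 + ⅔ = 7/3)
f = -1157 (f = (-16 + 3)*(44 + 45) = -13*89 = -1157)
W(R, B) = 7*B/3
D = -1/1157 (D = 1/(-1157) = -1/1157 ≈ -0.00086430)
(69*W(3, -2))*D = (69*((7/3)*(-2)))*(-1/1157) = (69*(-14/3))*(-1/1157) = -322*(-1/1157) = 322/1157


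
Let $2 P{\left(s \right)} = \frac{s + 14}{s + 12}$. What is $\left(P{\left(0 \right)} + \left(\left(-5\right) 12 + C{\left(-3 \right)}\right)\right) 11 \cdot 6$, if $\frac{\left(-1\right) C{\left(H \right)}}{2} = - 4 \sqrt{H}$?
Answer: $- \frac{7843}{2} + 528 i \sqrt{3} \approx -3921.5 + 914.52 i$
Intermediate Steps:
$P{\left(s \right)} = \frac{14 + s}{2 \left(12 + s\right)}$ ($P{\left(s \right)} = \frac{\left(s + 14\right) \frac{1}{s + 12}}{2} = \frac{\left(14 + s\right) \frac{1}{12 + s}}{2} = \frac{\frac{1}{12 + s} \left(14 + s\right)}{2} = \frac{14 + s}{2 \left(12 + s\right)}$)
$C{\left(H \right)} = 8 \sqrt{H}$ ($C{\left(H \right)} = - 2 \left(- 4 \sqrt{H}\right) = 8 \sqrt{H}$)
$\left(P{\left(0 \right)} + \left(\left(-5\right) 12 + C{\left(-3 \right)}\right)\right) 11 \cdot 6 = \left(\frac{14 + 0}{2 \left(12 + 0\right)} + \left(\left(-5\right) 12 + 8 \sqrt{-3}\right)\right) 11 \cdot 6 = \left(\frac{1}{2} \cdot \frac{1}{12} \cdot 14 - \left(60 - 8 i \sqrt{3}\right)\right) 66 = \left(\frac{7}{12} - \left(60 - 8 i \sqrt{3}\right)\right) 66 = \left(- \frac{713}{12} + 8 i \sqrt{3}\right) 66 = - \frac{7843}{2} + 528 i \sqrt{3}$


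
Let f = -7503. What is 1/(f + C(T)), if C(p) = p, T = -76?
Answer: -1/7579 ≈ -0.00013194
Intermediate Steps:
1/(f + C(T)) = 1/(-7503 - 76) = 1/(-7579) = -1/7579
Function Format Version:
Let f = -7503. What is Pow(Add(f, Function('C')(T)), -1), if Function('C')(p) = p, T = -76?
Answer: Rational(-1, 7579) ≈ -0.00013194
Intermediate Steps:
Pow(Add(f, Function('C')(T)), -1) = Pow(Add(-7503, -76), -1) = Pow(-7579, -1) = Rational(-1, 7579)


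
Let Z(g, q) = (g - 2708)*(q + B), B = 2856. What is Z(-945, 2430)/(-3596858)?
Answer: 9654879/1798429 ≈ 5.3685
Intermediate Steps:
Z(g, q) = (-2708 + g)*(2856 + q) (Z(g, q) = (g - 2708)*(q + 2856) = (-2708 + g)*(2856 + q))
Z(-945, 2430)/(-3596858) = (-7734048 - 2708*2430 + 2856*(-945) - 945*2430)/(-3596858) = (-7734048 - 6580440 - 2698920 - 2296350)*(-1/3596858) = -19309758*(-1/3596858) = 9654879/1798429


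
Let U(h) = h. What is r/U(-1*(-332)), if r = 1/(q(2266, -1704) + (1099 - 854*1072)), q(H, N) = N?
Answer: -1/304142876 ≈ -3.2879e-9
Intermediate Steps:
r = -1/916093 (r = 1/(-1704 + (1099 - 854*1072)) = 1/(-1704 + (1099 - 915488)) = 1/(-1704 - 914389) = 1/(-916093) = -1/916093 ≈ -1.0916e-6)
r/U(-1*(-332)) = -1/(916093*((-1*(-332)))) = -1/916093/332 = -1/916093*1/332 = -1/304142876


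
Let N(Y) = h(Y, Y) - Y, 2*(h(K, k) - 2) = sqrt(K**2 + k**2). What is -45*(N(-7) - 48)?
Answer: 1755 - 315*sqrt(2)/2 ≈ 1532.3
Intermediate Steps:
h(K, k) = 2 + sqrt(K**2 + k**2)/2
N(Y) = 2 - Y + sqrt(2)*sqrt(Y**2)/2 (N(Y) = (2 + sqrt(Y**2 + Y**2)/2) - Y = (2 + sqrt(2*Y**2)/2) - Y = (2 + (sqrt(2)*sqrt(Y**2))/2) - Y = (2 + sqrt(2)*sqrt(Y**2)/2) - Y = 2 - Y + sqrt(2)*sqrt(Y**2)/2)
-45*(N(-7) - 48) = -45*((2 - 1*(-7) + sqrt(2)*sqrt((-7)**2)/2) - 48) = -45*((2 + 7 + sqrt(2)*sqrt(49)/2) - 48) = -45*((2 + 7 + (1/2)*sqrt(2)*7) - 48) = -45*((2 + 7 + 7*sqrt(2)/2) - 48) = -45*((9 + 7*sqrt(2)/2) - 48) = -45*(-39 + 7*sqrt(2)/2) = 1755 - 315*sqrt(2)/2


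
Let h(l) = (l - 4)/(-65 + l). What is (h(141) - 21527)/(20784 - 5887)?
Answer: -1635915/1132172 ≈ -1.4449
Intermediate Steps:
h(l) = (-4 + l)/(-65 + l)
(h(141) - 21527)/(20784 - 5887) = ((-4 + 141)/(-65 + 141) - 21527)/(20784 - 5887) = (137/76 - 21527)/14897 = ((1/76)*137 - 21527)*(1/14897) = (137/76 - 21527)*(1/14897) = -1635915/76*1/14897 = -1635915/1132172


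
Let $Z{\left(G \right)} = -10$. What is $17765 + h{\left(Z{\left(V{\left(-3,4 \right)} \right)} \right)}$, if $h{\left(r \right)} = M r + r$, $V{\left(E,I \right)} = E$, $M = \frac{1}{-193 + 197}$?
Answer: $\frac{35505}{2} \approx 17753.0$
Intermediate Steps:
$M = \frac{1}{4} \approx 0.25$
$h{\left(r \right)} = \frac{5 r}{4}$ ($h{\left(r \right)} = \frac{r}{4} + r = \frac{5 r}{4}$)
$17765 + h{\left(Z{\left(V{\left(-3,4 \right)} \right)} \right)} = 17765 + \frac{5}{4} \left(-10\right) = 17765 - \frac{25}{2} = \frac{35505}{2}$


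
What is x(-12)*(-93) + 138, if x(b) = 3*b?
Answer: 3486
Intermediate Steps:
x(-12)*(-93) + 138 = (3*(-12))*(-93) + 138 = -36*(-93) + 138 = 3348 + 138 = 3486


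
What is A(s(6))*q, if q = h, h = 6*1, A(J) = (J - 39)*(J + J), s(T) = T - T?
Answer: 0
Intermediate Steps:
s(T) = 0
A(J) = 2*J*(-39 + J) (A(J) = (-39 + J)*(2*J) = 2*J*(-39 + J))
h = 6
q = 6
A(s(6))*q = (2*0*(-39 + 0))*6 = (2*0*(-39))*6 = 0*6 = 0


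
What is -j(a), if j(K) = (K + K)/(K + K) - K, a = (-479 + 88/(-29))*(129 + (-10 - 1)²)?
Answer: -3494779/29 ≈ -1.2051e+5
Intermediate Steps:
a = -3494750/29 (a = (-479 + 88*(-1/29))*(129 + (-11)²) = (-479 - 88/29)*(129 + 121) = -13979/29*250 = -3494750/29 ≈ -1.2051e+5)
j(K) = 1 - K (j(K) = (2*K)/((2*K)) - K = (2*K)*(1/(2*K)) - K = 1 - K)
-j(a) = -(1 - 1*(-3494750/29)) = -(1 + 3494750/29) = -1*3494779/29 = -3494779/29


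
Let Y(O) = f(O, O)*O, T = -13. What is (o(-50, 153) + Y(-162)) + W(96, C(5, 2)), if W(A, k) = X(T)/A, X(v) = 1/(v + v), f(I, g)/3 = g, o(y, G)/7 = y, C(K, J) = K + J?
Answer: 195641471/2496 ≈ 78382.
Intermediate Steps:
C(K, J) = J + K
o(y, G) = 7*y
f(I, g) = 3*g
X(v) = 1/(2*v)
Y(O) = 3*O**2 (Y(O) = (3*O)*O = 3*O**2)
W(A, k) = -1/(26*A) (W(A, k) = ((1/2)/(-13))/A = ((1/2)*(-1/13))/A = -1/(26*A))
(o(-50, 153) + Y(-162)) + W(96, C(5, 2)) = (7*(-50) + 3*(-162)**2) - 1/26/96 = (-350 + 3*26244) - 1/26*1/96 = (-350 + 78732) - 1/2496 = 78382 - 1/2496 = 195641471/2496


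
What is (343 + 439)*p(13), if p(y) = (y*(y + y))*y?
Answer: 3436108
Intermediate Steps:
p(y) = 2*y³ (p(y) = (y*(2*y))*y = (2*y²)*y = 2*y³)
(343 + 439)*p(13) = (343 + 439)*(2*13³) = 782*(2*2197) = 782*4394 = 3436108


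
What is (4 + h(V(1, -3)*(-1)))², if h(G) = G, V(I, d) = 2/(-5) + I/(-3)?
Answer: 5041/225 ≈ 22.404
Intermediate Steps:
V(I, d) = -⅖ - I/3 (V(I, d) = 2*(-⅕) + I*(-⅓) = -⅖ - I/3)
(4 + h(V(1, -3)*(-1)))² = (4 + (-⅖ - ⅓*1)*(-1))² = (4 + (-⅖ - ⅓)*(-1))² = (4 - 11/15*(-1))² = (4 + 11/15)² = (71/15)² = 5041/225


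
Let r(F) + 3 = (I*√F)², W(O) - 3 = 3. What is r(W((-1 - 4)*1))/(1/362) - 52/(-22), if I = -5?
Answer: 585380/11 ≈ 53216.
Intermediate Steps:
W(O) = 6 (W(O) = 3 + 3 = 6)
r(F) = -3 + 25*F (r(F) = -3 + (-5*√F)² = -3 + 25*F)
r(W((-1 - 4)*1))/(1/362) - 52/(-22) = (-3 + 25*6)/(1/362) - 52/(-22) = (-3 + 150)/(1/362) - 52*(-1/22) = 147*362 + 26/11 = 53214 + 26/11 = 585380/11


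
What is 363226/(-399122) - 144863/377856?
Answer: -97532566871/75405321216 ≈ -1.2934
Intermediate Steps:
363226/(-399122) - 144863/377856 = 363226*(-1/399122) - 144863*1/377856 = -181613/199561 - 144863/377856 = -97532566871/75405321216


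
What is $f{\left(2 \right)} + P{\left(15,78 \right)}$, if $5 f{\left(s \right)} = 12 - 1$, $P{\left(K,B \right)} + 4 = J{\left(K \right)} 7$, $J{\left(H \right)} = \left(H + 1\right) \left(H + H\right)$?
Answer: $\frac{16791}{5} \approx 3358.2$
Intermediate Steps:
$J{\left(H \right)} = 2 H \left(1 + H\right)$ ($J{\left(H \right)} = \left(1 + H\right) 2 H = 2 H \left(1 + H\right)$)
$P{\left(K,B \right)} = -4 + 14 K \left(1 + K\right)$ ($P{\left(K,B \right)} = -4 + 2 K \left(1 + K\right) 7 = -4 + 14 K \left(1 + K\right)$)
$f{\left(s \right)} = \frac{11}{5}$ ($f{\left(s \right)} = \frac{12 - 1}{5} = \frac{1}{5} \cdot 11 = \frac{11}{5}$)
$f{\left(2 \right)} + P{\left(15,78 \right)} = \frac{11}{5} - \left(4 - 210 \left(1 + 15\right)\right) = \frac{11}{5} - \left(4 - 3360\right) = \frac{11}{5} + \left(-4 + 3360\right) = \frac{11}{5} + 3356 = \frac{16791}{5}$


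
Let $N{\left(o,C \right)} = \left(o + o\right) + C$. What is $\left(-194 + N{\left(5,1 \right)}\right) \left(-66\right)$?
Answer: $12078$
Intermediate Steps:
$N{\left(o,C \right)} = C + 2 o$ ($N{\left(o,C \right)} = 2 o + C = C + 2 o$)
$\left(-194 + N{\left(5,1 \right)}\right) \left(-66\right) = \left(-194 + \left(1 + 2 \cdot 5\right)\right) \left(-66\right) = \left(-194 + \left(1 + 10\right)\right) \left(-66\right) = \left(-194 + 11\right) \left(-66\right) = \left(-183\right) \left(-66\right) = 12078$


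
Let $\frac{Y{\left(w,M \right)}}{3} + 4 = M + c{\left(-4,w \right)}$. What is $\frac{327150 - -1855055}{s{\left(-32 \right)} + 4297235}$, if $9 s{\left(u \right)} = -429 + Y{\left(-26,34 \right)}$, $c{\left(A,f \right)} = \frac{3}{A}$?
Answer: $\frac{5237292}{10313273} \approx 0.50782$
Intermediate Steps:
$Y{\left(w,M \right)} = - \frac{57}{4} + 3 M$ ($Y{\left(w,M \right)} = -12 + 3 \left(M + \frac{3}{-4}\right) = -12 + 3 \left(M + 3 \left(- \frac{1}{4}\right)\right) = -12 + 3 \left(M - \frac{3}{4}\right) = -12 + 3 \left(- \frac{3}{4} + M\right) = -12 + \left(- \frac{9}{4} + 3 M\right) = - \frac{57}{4} + 3 M$)
$s{\left(u \right)} = - \frac{455}{12}$ ($s{\left(u \right)} = \frac{-429 + \left(- \frac{57}{4} + 3 \cdot 34\right)}{9} = \frac{-429 + \left(- \frac{57}{4} + 102\right)}{9} = \frac{-429 + \frac{351}{4}}{9} = \frac{1}{9} \left(- \frac{1365}{4}\right) = - \frac{455}{12}$)
$\frac{327150 - -1855055}{s{\left(-32 \right)} + 4297235} = \frac{327150 - -1855055}{- \frac{455}{12} + 4297235} = \frac{327150 + 1855055}{\frac{51566365}{12}} = 2182205 \cdot \frac{12}{51566365} = \frac{5237292}{10313273}$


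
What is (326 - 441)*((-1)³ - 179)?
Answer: 20700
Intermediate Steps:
(326 - 441)*((-1)³ - 179) = -115*(-1 - 179) = -115*(-180) = 20700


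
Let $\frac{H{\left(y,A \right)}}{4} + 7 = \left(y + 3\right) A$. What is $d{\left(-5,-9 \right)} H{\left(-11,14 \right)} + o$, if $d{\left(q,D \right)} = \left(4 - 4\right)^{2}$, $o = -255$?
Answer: $-255$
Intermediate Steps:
$d{\left(q,D \right)} = 0$ ($d{\left(q,D \right)} = 0^{2} = 0$)
$H{\left(y,A \right)} = -28 + 4 A \left(3 + y\right)$ ($H{\left(y,A \right)} = -28 + 4 \left(y + 3\right) A = -28 + 4 \left(3 + y\right) A = -28 + 4 A \left(3 + y\right)$)
$d{\left(-5,-9 \right)} H{\left(-11,14 \right)} + o = 0 \left(-28 + 12 \cdot 14 + 4 \cdot 14 \left(-11\right)\right) - 255 = 0 \left(-28 + 168 - 616\right) - 255 = 0 \left(-476\right) - 255 = 0 - 255 = -255$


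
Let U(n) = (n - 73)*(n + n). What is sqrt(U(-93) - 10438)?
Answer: sqrt(20438) ≈ 142.96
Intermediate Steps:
U(n) = 2*n*(-73 + n) (U(n) = (-73 + n)*(2*n) = 2*n*(-73 + n))
sqrt(U(-93) - 10438) = sqrt(2*(-93)*(-73 - 93) - 10438) = sqrt(2*(-93)*(-166) - 10438) = sqrt(30876 - 10438) = sqrt(20438)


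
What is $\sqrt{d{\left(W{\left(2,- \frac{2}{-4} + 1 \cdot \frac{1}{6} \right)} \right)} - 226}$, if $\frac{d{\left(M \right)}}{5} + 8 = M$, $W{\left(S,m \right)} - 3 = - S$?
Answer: $3 i \sqrt{29} \approx 16.155 i$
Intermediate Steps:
$W{\left(S,m \right)} = 3 - S$
$d{\left(M \right)} = -40 + 5 M$
$\sqrt{d{\left(W{\left(2,- \frac{2}{-4} + 1 \cdot \frac{1}{6} \right)} \right)} - 226} = \sqrt{\left(-40 + 5 \left(3 - 2\right)\right) - 226} = \sqrt{\left(-40 + 5 \cdot 1\right) - 226} = \sqrt{\left(-40 + 5\right) - 226} = \sqrt{-35 - 226} = \sqrt{-261} = 3 i \sqrt{29}$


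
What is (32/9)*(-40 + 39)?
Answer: -32/9 ≈ -3.5556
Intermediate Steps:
(32/9)*(-40 + 39) = (32*(⅑))*(-1) = (32/9)*(-1) = -32/9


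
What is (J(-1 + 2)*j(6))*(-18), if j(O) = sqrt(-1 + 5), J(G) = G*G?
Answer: -36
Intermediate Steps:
J(G) = G**2
j(O) = 2 (j(O) = sqrt(4) = 2)
(J(-1 + 2)*j(6))*(-18) = ((-1 + 2)**2*2)*(-18) = (1**2*2)*(-18) = (1*2)*(-18) = 2*(-18) = -36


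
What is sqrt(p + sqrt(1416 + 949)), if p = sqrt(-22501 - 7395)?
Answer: sqrt(sqrt(2365) + 2*I*sqrt(7474)) ≈ 10.683 + 8.0927*I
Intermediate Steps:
p = 2*I*sqrt(7474) (p = sqrt(-29896) = 2*I*sqrt(7474) ≈ 172.9*I)
sqrt(p + sqrt(1416 + 949)) = sqrt(2*I*sqrt(7474) + sqrt(1416 + 949)) = sqrt(2*I*sqrt(7474) + sqrt(2365)) = sqrt(sqrt(2365) + 2*I*sqrt(7474))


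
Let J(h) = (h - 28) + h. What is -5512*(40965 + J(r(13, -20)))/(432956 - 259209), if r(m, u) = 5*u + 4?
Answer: -224586440/173747 ≈ -1292.6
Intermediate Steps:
r(m, u) = 4 + 5*u
J(h) = -28 + 2*h (J(h) = (-28 + h) + h = -28 + 2*h)
-5512*(40965 + J(r(13, -20)))/(432956 - 259209) = -5512*(40965 + (-28 + 2*(4 + 5*(-20))))/(432956 - 259209) = -(225644744/173747 + 11024*(4 - 100)/173747) = -5512/(173747/(40965 + (-28 + 2*(-96)))) = -5512/(173747/(40965 + (-28 - 192))) = -5512/(173747/(40965 - 220)) = -5512/(173747/40745) = -5512/(173747*(1/40745)) = -5512/173747/40745 = -5512*40745/173747 = -224586440/173747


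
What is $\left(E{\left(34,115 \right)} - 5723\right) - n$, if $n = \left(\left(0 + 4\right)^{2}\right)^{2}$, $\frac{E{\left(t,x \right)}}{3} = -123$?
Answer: $-6348$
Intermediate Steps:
$E{\left(t,x \right)} = -369$ ($E{\left(t,x \right)} = 3 \left(-123\right) = -369$)
$n = 256$ ($n = \left(4^{2}\right)^{2} = 16^{2} = 256$)
$\left(E{\left(34,115 \right)} - 5723\right) - n = \left(-369 - 5723\right) - 256 = -6092 - 256 = -6348$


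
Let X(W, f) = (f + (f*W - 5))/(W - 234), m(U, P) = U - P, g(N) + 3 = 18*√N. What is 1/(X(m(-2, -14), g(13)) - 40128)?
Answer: -494414646/19839772744639 + 12987*√13/19839772744639 ≈ -2.4918e-5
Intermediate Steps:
g(N) = -3 + 18*√N
X(W, f) = (-5 + f + W*f)/(-234 + W) (X(W, f) = (f + (W*f - 5))/(-234 + W) = (f + (-5 + W*f))/(-234 + W) = (-5 + f + W*f)/(-234 + W))
1/(X(m(-2, -14), g(13)) - 40128) = 1/((-5 + (-3 + 18*√13) + (-2 - 1*(-14))*(-3 + 18*√13))/(-234 + (-2 - 1*(-14))) - 40128) = 1/((-5 + (-3 + 18*√13) + (-2 + 14)*(-3 + 18*√13))/(-234 + (-2 + 14)) - 40128) = 1/((-5 + (-3 + 18*√13) + 12*(-3 + 18*√13))/(-234 + 12) - 40128) = 1/((-5 + (-3 + 18*√13) + (-36 + 216*√13))/(-222) - 40128) = 1/(-(-44 + 234*√13)/222 - 40128) = 1/((22/111 - 39*√13/37) - 40128) = 1/(-4454186/111 - 39*√13/37)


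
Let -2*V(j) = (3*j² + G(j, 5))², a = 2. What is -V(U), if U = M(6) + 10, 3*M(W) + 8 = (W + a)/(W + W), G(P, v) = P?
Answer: 11654792/729 ≈ 15987.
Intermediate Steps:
M(W) = -8/3 + (2 + W)/(6*W) (M(W) = -8/3 + ((W + 2)/(W + W))/3 = -8/3 + ((2 + W)/((2*W)))/3 = -8/3 + ((2 + W)*(1/(2*W)))/3 = -8/3 + ((2 + W)/(2*W))/3 = -8/3 + (2 + W)/(6*W))
U = 68/9 (U = (⅙)*(2 - 15*6)/6 + 10 = (⅙)*(⅙)*(2 - 90) + 10 = (⅙)*(⅙)*(-88) + 10 = -22/9 + 10 = 68/9 ≈ 7.5556)
V(j) = -(j + 3*j²)²/2 (V(j) = -(3*j² + j)²/2 = -(j + 3*j²)²/2)
-V(U) = -(-1)*(68/9)²*(1 + 3*(68/9))²/2 = -(-1)*4624*(1 + 68/3)²/(2*81) = -(-1)*4624*(71/3)²/(2*81) = -(-1)*4624*5041/(2*81*9) = -1*(-11654792/729) = 11654792/729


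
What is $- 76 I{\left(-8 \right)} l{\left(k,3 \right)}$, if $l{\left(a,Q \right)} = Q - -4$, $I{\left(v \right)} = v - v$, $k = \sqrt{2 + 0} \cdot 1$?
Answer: $0$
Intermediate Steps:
$k = \sqrt{2}$ ($k = \sqrt{2} \cdot 1 = \sqrt{2} \approx 1.4142$)
$I{\left(v \right)} = 0$
$l{\left(a,Q \right)} = 4 + Q$ ($l{\left(a,Q \right)} = Q + 4 = 4 + Q$)
$- 76 I{\left(-8 \right)} l{\left(k,3 \right)} = \left(-76\right) 0 \left(4 + 3\right) = 0 \cdot 7 = 0$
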